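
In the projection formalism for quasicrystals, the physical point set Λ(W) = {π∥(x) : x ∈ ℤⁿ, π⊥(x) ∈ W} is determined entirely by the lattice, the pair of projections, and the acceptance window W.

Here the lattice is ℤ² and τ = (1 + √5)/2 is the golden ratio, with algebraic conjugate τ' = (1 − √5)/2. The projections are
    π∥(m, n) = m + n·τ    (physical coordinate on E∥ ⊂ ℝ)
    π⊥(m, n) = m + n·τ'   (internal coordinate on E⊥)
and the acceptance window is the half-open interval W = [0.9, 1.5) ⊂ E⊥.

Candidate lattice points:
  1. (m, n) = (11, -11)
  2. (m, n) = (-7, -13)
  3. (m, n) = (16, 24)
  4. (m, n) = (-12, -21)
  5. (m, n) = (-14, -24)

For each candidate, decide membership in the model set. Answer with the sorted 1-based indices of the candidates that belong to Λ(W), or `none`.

Numerically τ ≈ 1.618034 and τ' = −1/τ ≈ -0.618034.
[1] lift (11,-11): star map gives 17.798374; window check 0.9 ≤ 17.798374 < 1.5 is false → out
[2] lift (-7,-13): star map gives 1.034442; window check 0.9 ≤ 1.034442 < 1.5 is true → IN Λ
[3] lift (16,24): star map gives 1.167184; window check 0.9 ≤ 1.167184 < 1.5 is true → IN Λ
[4] lift (-12,-21): star map gives 0.978714; window check 0.9 ≤ 0.978714 < 1.5 is true → IN Λ
[5] lift (-14,-24): star map gives 0.832816; window check 0.9 ≤ 0.832816 < 1.5 is false → out

2, 3, 4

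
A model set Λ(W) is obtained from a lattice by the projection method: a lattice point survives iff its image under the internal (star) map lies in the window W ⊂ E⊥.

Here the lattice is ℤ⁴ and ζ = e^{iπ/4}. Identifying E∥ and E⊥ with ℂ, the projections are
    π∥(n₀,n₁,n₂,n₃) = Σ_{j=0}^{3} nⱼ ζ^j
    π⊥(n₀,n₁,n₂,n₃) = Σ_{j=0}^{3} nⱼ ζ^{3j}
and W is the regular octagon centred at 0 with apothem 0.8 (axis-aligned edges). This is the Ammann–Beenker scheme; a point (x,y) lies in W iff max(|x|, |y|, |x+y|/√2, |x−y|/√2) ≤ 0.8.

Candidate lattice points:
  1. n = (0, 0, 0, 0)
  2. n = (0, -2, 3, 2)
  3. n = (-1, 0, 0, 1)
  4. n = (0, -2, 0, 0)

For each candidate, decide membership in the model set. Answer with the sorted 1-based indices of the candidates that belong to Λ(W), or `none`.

With ζ = e^{iπ/4} the internal vectors are ζ^0,ζ^3,ζ^6,ζ^9.
#1 (0, 0, 0, 0): internal (0.00000, 0.00000); octagon support 0.00000 vs apothem 0.8 → ∈ W
#2 (0, -2, 3, 2): internal (2.82843, -3.00000); octagon support 4.12132 vs apothem 0.8 → ∉ W
#3 (-1, 0, 0, 1): internal (-0.29289, 0.70711); octagon support 0.70711 vs apothem 0.8 → ∈ W
#4 (0, -2, 0, 0): internal (1.41421, -1.41421); octagon support 2.00000 vs apothem 0.8 → ∉ W

1, 3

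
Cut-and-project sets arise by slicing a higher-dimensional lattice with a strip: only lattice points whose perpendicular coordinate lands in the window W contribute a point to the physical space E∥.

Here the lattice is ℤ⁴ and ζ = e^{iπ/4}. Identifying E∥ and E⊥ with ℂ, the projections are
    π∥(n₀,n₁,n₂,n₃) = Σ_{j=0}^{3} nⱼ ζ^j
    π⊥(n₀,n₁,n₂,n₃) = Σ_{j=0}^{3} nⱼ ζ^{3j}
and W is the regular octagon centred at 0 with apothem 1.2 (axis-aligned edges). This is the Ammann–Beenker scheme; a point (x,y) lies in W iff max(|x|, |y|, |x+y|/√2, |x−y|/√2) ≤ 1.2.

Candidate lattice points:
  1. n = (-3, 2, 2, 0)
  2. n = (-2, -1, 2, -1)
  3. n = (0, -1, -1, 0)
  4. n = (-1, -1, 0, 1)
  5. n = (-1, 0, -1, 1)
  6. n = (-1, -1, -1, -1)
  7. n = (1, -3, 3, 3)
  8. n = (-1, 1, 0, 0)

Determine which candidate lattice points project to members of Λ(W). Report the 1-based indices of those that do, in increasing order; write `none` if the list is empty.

3, 4, 6

π⊥(n) = n₀ + n₁ζ³ + n₂ζ⁶ + n₃ζ⁹ where ζ = e^{iπ/4}.
#1 (-3, 2, 2, 0): internal (-4.414214, -0.585786); octagon support 4.414214 vs apothem 1.2 → ∉ W
#2 (-2, -1, 2, -1): internal (-2.000000, -3.414214); octagon support 3.828427 vs apothem 1.2 → ∉ W
#3 (0, -1, -1, 0): internal (0.707107, 0.292893); octagon support 0.707107 vs apothem 1.2 → ∈ W
#4 (-1, -1, 0, 1): internal (0.414214, 0.000000); octagon support 0.414214 vs apothem 1.2 → ∈ W
#5 (-1, 0, -1, 1): internal (-0.292893, 1.707107); octagon support 1.707107 vs apothem 1.2 → ∉ W
#6 (-1, -1, -1, -1): internal (-1.000000, -0.414214); octagon support 1.000000 vs apothem 1.2 → ∈ W
#7 (1, -3, 3, 3): internal (5.242641, -3.000000); octagon support 5.828427 vs apothem 1.2 → ∉ W
#8 (-1, 1, 0, 0): internal (-1.707107, 0.707107); octagon support 1.707107 vs apothem 1.2 → ∉ W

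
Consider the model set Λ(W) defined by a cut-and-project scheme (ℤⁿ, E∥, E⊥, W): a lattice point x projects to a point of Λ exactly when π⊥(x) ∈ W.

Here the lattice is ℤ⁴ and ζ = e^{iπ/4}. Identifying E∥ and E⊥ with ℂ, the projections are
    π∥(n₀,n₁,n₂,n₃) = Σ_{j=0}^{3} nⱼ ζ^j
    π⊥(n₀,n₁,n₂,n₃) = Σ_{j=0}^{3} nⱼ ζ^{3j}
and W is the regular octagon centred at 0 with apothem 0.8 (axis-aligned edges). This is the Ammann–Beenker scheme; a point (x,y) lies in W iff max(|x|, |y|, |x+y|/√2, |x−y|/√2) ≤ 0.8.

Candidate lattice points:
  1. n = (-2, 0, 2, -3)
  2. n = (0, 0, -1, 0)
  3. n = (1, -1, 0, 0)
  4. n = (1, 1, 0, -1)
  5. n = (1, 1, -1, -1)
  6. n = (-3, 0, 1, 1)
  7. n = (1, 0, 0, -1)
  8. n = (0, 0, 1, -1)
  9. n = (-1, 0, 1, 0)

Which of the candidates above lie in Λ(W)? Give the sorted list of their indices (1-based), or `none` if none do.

With ζ = e^{iπ/4} the internal vectors are ζ^0,ζ^3,ζ^6,ζ^9.
candidate 1: n = (-2, 0, 2, -3) → π⊥ ≈ (-4.1213, -4.1213); max(|x|,|y|,|x±y|/√2) = 5.8284 > 0.8 ⇒ ∉ W
candidate 2: n = (0, 0, -1, 0) → π⊥ ≈ (+0.0000, +1.0000); max(|x|,|y|,|x±y|/√2) = 1.0000 > 0.8 ⇒ ∉ W
candidate 3: n = (1, -1, 0, 0) → π⊥ ≈ (+1.7071, -0.7071); max(|x|,|y|,|x±y|/√2) = 1.7071 > 0.8 ⇒ ∉ W
candidate 4: n = (1, 1, 0, -1) → π⊥ ≈ (-0.4142, +0.0000); max(|x|,|y|,|x±y|/√2) = 0.4142 ≤ 0.8 ⇒ ∈ W
candidate 5: n = (1, 1, -1, -1) → π⊥ ≈ (-0.4142, +1.0000); max(|x|,|y|,|x±y|/√2) = 1.0000 > 0.8 ⇒ ∉ W
candidate 6: n = (-3, 0, 1, 1) → π⊥ ≈ (-2.2929, -0.2929); max(|x|,|y|,|x±y|/√2) = 2.2929 > 0.8 ⇒ ∉ W
candidate 7: n = (1, 0, 0, -1) → π⊥ ≈ (+0.2929, -0.7071); max(|x|,|y|,|x±y|/√2) = 0.7071 ≤ 0.8 ⇒ ∈ W
candidate 8: n = (0, 0, 1, -1) → π⊥ ≈ (-0.7071, -1.7071); max(|x|,|y|,|x±y|/√2) = 1.7071 > 0.8 ⇒ ∉ W
candidate 9: n = (-1, 0, 1, 0) → π⊥ ≈ (-1.0000, -1.0000); max(|x|,|y|,|x±y|/√2) = 1.4142 > 0.8 ⇒ ∉ W

4, 7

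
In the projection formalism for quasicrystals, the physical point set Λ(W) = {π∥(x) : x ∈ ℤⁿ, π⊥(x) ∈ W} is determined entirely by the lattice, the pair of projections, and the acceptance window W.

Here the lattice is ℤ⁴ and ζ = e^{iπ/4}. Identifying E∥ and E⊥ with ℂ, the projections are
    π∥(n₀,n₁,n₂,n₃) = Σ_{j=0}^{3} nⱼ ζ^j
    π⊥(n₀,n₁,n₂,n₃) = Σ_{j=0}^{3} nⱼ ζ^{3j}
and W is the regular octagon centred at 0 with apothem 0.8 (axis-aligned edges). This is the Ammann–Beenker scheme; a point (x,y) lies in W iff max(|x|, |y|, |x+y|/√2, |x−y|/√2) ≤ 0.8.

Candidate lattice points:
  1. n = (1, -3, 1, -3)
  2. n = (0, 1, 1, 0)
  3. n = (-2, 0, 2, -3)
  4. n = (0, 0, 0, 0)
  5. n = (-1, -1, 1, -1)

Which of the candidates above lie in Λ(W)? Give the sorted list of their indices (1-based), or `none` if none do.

2, 4

Internal map: ζ^{3j} for j=0..3 gives (1,0), (−√2/2,√2/2), (0,−1), (√2/2,√2/2).
#1 (1, -3, 1, -3): internal (1.00000, -5.24264); octagon support 5.24264 vs apothem 0.8 → ∉ W
#2 (0, 1, 1, 0): internal (-0.70711, -0.29289); octagon support 0.70711 vs apothem 0.8 → ∈ W
#3 (-2, 0, 2, -3): internal (-4.12132, -4.12132); octagon support 5.82843 vs apothem 0.8 → ∉ W
#4 (0, 0, 0, 0): internal (0.00000, 0.00000); octagon support 0.00000 vs apothem 0.8 → ∈ W
#5 (-1, -1, 1, -1): internal (-1.00000, -2.41421); octagon support 2.41421 vs apothem 0.8 → ∉ W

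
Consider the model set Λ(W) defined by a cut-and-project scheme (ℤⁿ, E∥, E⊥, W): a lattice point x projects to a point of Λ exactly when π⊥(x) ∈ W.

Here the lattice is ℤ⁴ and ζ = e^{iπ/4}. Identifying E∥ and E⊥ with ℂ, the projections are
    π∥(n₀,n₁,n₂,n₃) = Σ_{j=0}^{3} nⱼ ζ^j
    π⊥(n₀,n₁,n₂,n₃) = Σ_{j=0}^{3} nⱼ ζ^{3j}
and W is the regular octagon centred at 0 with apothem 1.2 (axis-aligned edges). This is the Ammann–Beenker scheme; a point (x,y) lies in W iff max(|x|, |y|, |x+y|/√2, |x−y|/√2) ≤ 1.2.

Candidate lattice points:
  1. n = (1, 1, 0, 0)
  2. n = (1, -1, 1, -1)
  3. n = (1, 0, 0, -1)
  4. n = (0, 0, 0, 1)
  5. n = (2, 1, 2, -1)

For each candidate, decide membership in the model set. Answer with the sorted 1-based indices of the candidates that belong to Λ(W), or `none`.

π⊥(n) = n₀ + n₁ζ³ + n₂ζ⁶ + n₃ζ⁹ where ζ = e^{iπ/4}.
candidate 1: n = (1, 1, 0, 0) → π⊥ ≈ (+0.29289, +0.70711); max(|x|,|y|,|x±y|/√2) = 0.70711 ≤ 1.2 ⇒ ∈ W
candidate 2: n = (1, -1, 1, -1) → π⊥ ≈ (+1.00000, -2.41421); max(|x|,|y|,|x±y|/√2) = 2.41421 > 1.2 ⇒ ∉ W
candidate 3: n = (1, 0, 0, -1) → π⊥ ≈ (+0.29289, -0.70711); max(|x|,|y|,|x±y|/√2) = 0.70711 ≤ 1.2 ⇒ ∈ W
candidate 4: n = (0, 0, 0, 1) → π⊥ ≈ (+0.70711, +0.70711); max(|x|,|y|,|x±y|/√2) = 1.00000 ≤ 1.2 ⇒ ∈ W
candidate 5: n = (2, 1, 2, -1) → π⊥ ≈ (+0.58579, -2.00000); max(|x|,|y|,|x±y|/√2) = 2.00000 > 1.2 ⇒ ∉ W

1, 3, 4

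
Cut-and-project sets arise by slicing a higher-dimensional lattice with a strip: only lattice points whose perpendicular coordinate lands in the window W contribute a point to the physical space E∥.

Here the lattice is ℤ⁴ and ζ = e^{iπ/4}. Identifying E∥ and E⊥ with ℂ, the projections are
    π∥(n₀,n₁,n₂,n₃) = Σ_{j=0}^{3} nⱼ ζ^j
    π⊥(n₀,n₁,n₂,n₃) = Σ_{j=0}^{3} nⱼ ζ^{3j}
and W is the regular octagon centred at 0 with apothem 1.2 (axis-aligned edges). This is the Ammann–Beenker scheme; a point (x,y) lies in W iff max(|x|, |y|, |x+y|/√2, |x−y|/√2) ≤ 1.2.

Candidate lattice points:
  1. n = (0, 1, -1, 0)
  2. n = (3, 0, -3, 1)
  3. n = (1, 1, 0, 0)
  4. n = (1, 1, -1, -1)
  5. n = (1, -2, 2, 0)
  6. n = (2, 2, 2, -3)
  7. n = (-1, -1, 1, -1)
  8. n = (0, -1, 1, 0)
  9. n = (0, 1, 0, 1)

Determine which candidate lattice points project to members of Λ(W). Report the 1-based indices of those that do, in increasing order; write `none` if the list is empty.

3, 4

π⊥(n) = n₀ + n₁ζ³ + n₂ζ⁶ + n₃ζ⁹ where ζ = e^{iπ/4}.
candidate 1: n = (0, 1, -1, 0) → π⊥ ≈ (-0.707107, +1.707107); max(|x|,|y|,|x±y|/√2) = 1.707107 > 1.2 ⇒ ∉ W
candidate 2: n = (3, 0, -3, 1) → π⊥ ≈ (+3.707107, +3.707107); max(|x|,|y|,|x±y|/√2) = 5.242641 > 1.2 ⇒ ∉ W
candidate 3: n = (1, 1, 0, 0) → π⊥ ≈ (+0.292893, +0.707107); max(|x|,|y|,|x±y|/√2) = 0.707107 ≤ 1.2 ⇒ ∈ W
candidate 4: n = (1, 1, -1, -1) → π⊥ ≈ (-0.414214, +1.000000); max(|x|,|y|,|x±y|/√2) = 1.000000 ≤ 1.2 ⇒ ∈ W
candidate 5: n = (1, -2, 2, 0) → π⊥ ≈ (+2.414214, -3.414214); max(|x|,|y|,|x±y|/√2) = 4.121320 > 1.2 ⇒ ∉ W
candidate 6: n = (2, 2, 2, -3) → π⊥ ≈ (-1.535534, -2.707107); max(|x|,|y|,|x±y|/√2) = 3.000000 > 1.2 ⇒ ∉ W
candidate 7: n = (-1, -1, 1, -1) → π⊥ ≈ (-1.000000, -2.414214); max(|x|,|y|,|x±y|/√2) = 2.414214 > 1.2 ⇒ ∉ W
candidate 8: n = (0, -1, 1, 0) → π⊥ ≈ (+0.707107, -1.707107); max(|x|,|y|,|x±y|/√2) = 1.707107 > 1.2 ⇒ ∉ W
candidate 9: n = (0, 1, 0, 1) → π⊥ ≈ (+0.000000, +1.414214); max(|x|,|y|,|x±y|/√2) = 1.414214 > 1.2 ⇒ ∉ W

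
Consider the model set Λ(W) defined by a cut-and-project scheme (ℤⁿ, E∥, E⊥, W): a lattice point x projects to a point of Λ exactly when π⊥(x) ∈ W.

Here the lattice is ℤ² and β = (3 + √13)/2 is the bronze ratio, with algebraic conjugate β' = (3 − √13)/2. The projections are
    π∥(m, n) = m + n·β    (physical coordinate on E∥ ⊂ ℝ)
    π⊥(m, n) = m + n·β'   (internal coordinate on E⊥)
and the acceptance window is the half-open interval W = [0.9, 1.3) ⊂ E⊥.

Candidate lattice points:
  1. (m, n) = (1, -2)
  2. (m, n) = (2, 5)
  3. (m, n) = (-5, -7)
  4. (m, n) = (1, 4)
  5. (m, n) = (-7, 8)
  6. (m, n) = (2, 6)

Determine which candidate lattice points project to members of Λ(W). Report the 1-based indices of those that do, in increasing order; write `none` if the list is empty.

none

Numerically β ≈ 3.302776 and β' = −1/β ≈ -0.302776.
[1] lift (1,-2): star map gives 1.605551; window check 0.9 ≤ 1.605551 < 1.3 is false → out
[2] lift (2,5): star map gives 0.486122; window check 0.9 ≤ 0.486122 < 1.3 is false → out
[3] lift (-5,-7): star map gives -2.880571; window check 0.9 ≤ -2.880571 < 1.3 is false → out
[4] lift (1,4): star map gives -0.211103; window check 0.9 ≤ -0.211103 < 1.3 is false → out
[5] lift (-7,8): star map gives -9.422205; window check 0.9 ≤ -9.422205 < 1.3 is false → out
[6] lift (2,6): star map gives 0.183346; window check 0.9 ≤ 0.183346 < 1.3 is false → out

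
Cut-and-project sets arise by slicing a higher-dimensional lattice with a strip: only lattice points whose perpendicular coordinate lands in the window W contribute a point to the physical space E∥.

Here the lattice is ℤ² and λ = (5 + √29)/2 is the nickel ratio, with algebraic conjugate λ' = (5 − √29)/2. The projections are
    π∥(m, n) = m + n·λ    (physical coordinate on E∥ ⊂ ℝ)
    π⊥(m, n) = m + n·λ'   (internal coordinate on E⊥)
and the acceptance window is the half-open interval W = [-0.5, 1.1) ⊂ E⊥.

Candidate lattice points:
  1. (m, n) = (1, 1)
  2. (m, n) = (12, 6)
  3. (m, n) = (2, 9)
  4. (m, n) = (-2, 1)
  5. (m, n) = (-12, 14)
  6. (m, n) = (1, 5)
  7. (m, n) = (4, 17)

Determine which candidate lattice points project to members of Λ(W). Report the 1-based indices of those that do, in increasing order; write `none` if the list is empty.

1, 3, 6, 7

Compute λ' = (5−√29)/2 = -0.1926, so π⊥(m,n) = m -0.1926·n.
#1 (1,1): internal coord 1 + (1)·λ' = +0.8074; +0.8074 ∈ [-0.5, 1.1) → IN Λ
#2 (12,6): internal coord 12 + (6)·λ' = +10.8445; +10.8445 ∉ [-0.5, 1.1) → out
#3 (2,9): internal coord 2 + (9)·λ' = +0.2668; +0.2668 ∈ [-0.5, 1.1) → IN Λ
#4 (-2,1): internal coord -2 + (1)·λ' = -2.1926; -2.1926 ∉ [-0.5, 1.1) → out
#5 (-12,14): internal coord -12 + (14)·λ' = -14.6962; -14.6962 ∉ [-0.5, 1.1) → out
#6 (1,5): internal coord 1 + (5)·λ' = +0.0371; +0.0371 ∈ [-0.5, 1.1) → IN Λ
#7 (4,17): internal coord 4 + (17)·λ' = +0.7261; +0.7261 ∈ [-0.5, 1.1) → IN Λ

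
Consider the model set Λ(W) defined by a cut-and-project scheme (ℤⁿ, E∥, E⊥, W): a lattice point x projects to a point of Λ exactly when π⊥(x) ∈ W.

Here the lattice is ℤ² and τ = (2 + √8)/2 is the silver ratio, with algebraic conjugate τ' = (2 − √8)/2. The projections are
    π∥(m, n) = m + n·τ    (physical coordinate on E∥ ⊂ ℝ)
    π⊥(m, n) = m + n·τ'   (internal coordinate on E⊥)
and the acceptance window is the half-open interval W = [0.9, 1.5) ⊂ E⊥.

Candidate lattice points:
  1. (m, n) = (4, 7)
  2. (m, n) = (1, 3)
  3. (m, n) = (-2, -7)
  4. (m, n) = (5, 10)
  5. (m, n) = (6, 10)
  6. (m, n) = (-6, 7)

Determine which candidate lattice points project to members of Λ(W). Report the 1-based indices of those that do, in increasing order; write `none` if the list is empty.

1

Compute τ' = (2−√8)/2 = -0.414214, so π⊥(m,n) = m -0.414214·n.
[1] lift (4,7): star map gives 1.100505; window check 0.9 ≤ 1.100505 < 1.5 is true → IN Λ
[2] lift (1,3): star map gives -0.242641; window check 0.9 ≤ -0.242641 < 1.5 is false → out
[3] lift (-2,-7): star map gives 0.899495; window check 0.9 ≤ 0.899495 < 1.5 is false → out
[4] lift (5,10): star map gives 0.857864; window check 0.9 ≤ 0.857864 < 1.5 is false → out
[5] lift (6,10): star map gives 1.857864; window check 0.9 ≤ 1.857864 < 1.5 is false → out
[6] lift (-6,7): star map gives -8.899495; window check 0.9 ≤ -8.899495 < 1.5 is false → out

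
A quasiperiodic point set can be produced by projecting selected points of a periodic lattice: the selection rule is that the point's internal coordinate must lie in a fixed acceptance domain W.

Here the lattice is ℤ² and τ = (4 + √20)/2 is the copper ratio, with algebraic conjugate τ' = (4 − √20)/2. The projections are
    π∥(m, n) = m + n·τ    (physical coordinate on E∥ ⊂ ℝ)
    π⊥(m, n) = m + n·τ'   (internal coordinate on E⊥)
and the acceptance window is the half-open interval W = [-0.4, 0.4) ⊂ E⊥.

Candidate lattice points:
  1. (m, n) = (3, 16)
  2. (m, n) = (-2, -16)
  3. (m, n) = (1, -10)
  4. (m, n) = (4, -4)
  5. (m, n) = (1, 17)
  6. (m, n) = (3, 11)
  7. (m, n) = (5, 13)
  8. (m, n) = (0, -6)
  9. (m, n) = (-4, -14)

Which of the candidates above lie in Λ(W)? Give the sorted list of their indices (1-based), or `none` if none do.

Compute τ' = (4−√20)/2 = -0.23607, so π⊥(m,n) = m -0.23607·n.
[1] lift (3,16): star map gives -0.77709; window check -0.4 ≤ -0.77709 < 0.4 is false → out
[2] lift (-2,-16): star map gives 1.77709; window check -0.4 ≤ 1.77709 < 0.4 is false → out
[3] lift (1,-10): star map gives 3.36068; window check -0.4 ≤ 3.36068 < 0.4 is false → out
[4] lift (4,-4): star map gives 4.94427; window check -0.4 ≤ 4.94427 < 0.4 is false → out
[5] lift (1,17): star map gives -3.01316; window check -0.4 ≤ -3.01316 < 0.4 is false → out
[6] lift (3,11): star map gives 0.40325; window check -0.4 ≤ 0.40325 < 0.4 is false → out
[7] lift (5,13): star map gives 1.93112; window check -0.4 ≤ 1.93112 < 0.4 is false → out
[8] lift (0,-6): star map gives 1.41641; window check -0.4 ≤ 1.41641 < 0.4 is false → out
[9] lift (-4,-14): star map gives -0.69505; window check -0.4 ≤ -0.69505 < 0.4 is false → out

none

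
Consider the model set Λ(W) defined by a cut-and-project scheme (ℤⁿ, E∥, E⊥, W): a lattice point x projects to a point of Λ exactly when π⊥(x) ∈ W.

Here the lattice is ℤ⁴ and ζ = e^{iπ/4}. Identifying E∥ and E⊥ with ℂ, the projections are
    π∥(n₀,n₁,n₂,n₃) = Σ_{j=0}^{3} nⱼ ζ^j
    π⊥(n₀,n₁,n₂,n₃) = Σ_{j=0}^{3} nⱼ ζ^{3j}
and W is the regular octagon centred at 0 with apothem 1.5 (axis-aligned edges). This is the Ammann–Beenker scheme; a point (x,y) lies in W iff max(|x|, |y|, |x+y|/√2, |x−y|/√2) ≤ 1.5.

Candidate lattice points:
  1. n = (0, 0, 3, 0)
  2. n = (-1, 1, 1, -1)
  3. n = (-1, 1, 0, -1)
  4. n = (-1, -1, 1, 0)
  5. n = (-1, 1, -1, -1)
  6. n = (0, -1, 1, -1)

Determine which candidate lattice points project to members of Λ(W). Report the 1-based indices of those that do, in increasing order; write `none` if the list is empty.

Internal map: ζ^{3j} for j=0..3 gives (1,0), (−√2/2,√2/2), (0,−1), (√2/2,√2/2).
candidate 1: n = (0, 0, 3, 0) → π⊥ ≈ (+0.000000, -3.000000); max(|x|,|y|,|x±y|/√2) = 3.000000 > 1.5 ⇒ ∉ W
candidate 2: n = (-1, 1, 1, -1) → π⊥ ≈ (-2.414214, -1.000000); max(|x|,|y|,|x±y|/√2) = 2.414214 > 1.5 ⇒ ∉ W
candidate 3: n = (-1, 1, 0, -1) → π⊥ ≈ (-2.414214, +0.000000); max(|x|,|y|,|x±y|/√2) = 2.414214 > 1.5 ⇒ ∉ W
candidate 4: n = (-1, -1, 1, 0) → π⊥ ≈ (-0.292893, -1.707107); max(|x|,|y|,|x±y|/√2) = 1.707107 > 1.5 ⇒ ∉ W
candidate 5: n = (-1, 1, -1, -1) → π⊥ ≈ (-2.414214, +1.000000); max(|x|,|y|,|x±y|/√2) = 2.414214 > 1.5 ⇒ ∉ W
candidate 6: n = (0, -1, 1, -1) → π⊥ ≈ (+0.000000, -2.414214); max(|x|,|y|,|x±y|/√2) = 2.414214 > 1.5 ⇒ ∉ W

none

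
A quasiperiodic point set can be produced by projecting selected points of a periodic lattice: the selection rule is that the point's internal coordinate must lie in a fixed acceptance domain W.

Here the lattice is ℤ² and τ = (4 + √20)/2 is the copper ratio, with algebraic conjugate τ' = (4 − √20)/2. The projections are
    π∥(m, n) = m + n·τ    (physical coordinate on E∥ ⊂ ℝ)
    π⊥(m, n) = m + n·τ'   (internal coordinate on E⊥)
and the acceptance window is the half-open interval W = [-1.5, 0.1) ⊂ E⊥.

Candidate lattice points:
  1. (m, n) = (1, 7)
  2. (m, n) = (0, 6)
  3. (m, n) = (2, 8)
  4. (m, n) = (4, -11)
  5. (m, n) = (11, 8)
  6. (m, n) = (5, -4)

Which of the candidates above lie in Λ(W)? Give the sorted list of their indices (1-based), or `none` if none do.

Compute τ' = (4−√20)/2 = -0.2361, so π⊥(m,n) = m -0.2361·n.
#1 (1,7): internal coord 1 + (7)·τ' = -0.6525; -0.6525 ∈ [-1.5, 0.1) → IN Λ
#2 (0,6): internal coord 0 + (6)·τ' = -1.4164; -1.4164 ∈ [-1.5, 0.1) → IN Λ
#3 (2,8): internal coord 2 + (8)·τ' = +0.1115; +0.1115 ∉ [-1.5, 0.1) → out
#4 (4,-11): internal coord 4 + (-11)·τ' = +6.5967; +6.5967 ∉ [-1.5, 0.1) → out
#5 (11,8): internal coord 11 + (8)·τ' = +9.1115; +9.1115 ∉ [-1.5, 0.1) → out
#6 (5,-4): internal coord 5 + (-4)·τ' = +5.9443; +5.9443 ∉ [-1.5, 0.1) → out

1, 2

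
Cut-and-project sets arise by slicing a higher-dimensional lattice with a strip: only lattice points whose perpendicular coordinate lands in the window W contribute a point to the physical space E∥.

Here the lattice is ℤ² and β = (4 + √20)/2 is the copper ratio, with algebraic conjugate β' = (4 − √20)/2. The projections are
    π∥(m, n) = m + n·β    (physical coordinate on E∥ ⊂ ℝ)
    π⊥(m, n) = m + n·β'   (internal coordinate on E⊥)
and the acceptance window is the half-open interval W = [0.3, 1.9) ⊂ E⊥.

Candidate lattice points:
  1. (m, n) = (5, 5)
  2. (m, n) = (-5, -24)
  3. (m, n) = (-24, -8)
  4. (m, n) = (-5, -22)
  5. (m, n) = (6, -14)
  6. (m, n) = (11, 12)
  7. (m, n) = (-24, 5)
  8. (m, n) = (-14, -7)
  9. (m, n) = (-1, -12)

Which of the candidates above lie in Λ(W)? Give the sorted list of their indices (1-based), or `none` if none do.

2, 9

β' = (4−√20)/2 ≈ -0.236068.
candidate 1: (m,n)=(5,5) → π∥ = 5+5·β ≈ 26.180340, π⊥ = 5+5·β' ≈ 3.819660 ∉ [0.3, 1.9) ⇒ out
candidate 2: (m,n)=(-5,-24) → π∥ = -5-24·β ≈ -106.665631, π⊥ = -5-24·β' ≈ 0.665631 ∈ [0.3, 1.9) ⇒ IN Λ
candidate 3: (m,n)=(-24,-8) → π∥ = -24-8·β ≈ -57.888544, π⊥ = -24-8·β' ≈ -22.111456 ∉ [0.3, 1.9) ⇒ out
candidate 4: (m,n)=(-5,-22) → π∥ = -5-22·β ≈ -98.193496, π⊥ = -5-22·β' ≈ 0.193496 ∉ [0.3, 1.9) ⇒ out
candidate 5: (m,n)=(6,-14) → π∥ = 6-14·β ≈ -53.304952, π⊥ = 6-14·β' ≈ 9.304952 ∉ [0.3, 1.9) ⇒ out
candidate 6: (m,n)=(11,12) → π∥ = 11+12·β ≈ 61.832816, π⊥ = 11+12·β' ≈ 8.167184 ∉ [0.3, 1.9) ⇒ out
candidate 7: (m,n)=(-24,5) → π∥ = -24+5·β ≈ -2.819660, π⊥ = -24+5·β' ≈ -25.180340 ∉ [0.3, 1.9) ⇒ out
candidate 8: (m,n)=(-14,-7) → π∥ = -14-7·β ≈ -43.652476, π⊥ = -14-7·β' ≈ -12.347524 ∉ [0.3, 1.9) ⇒ out
candidate 9: (m,n)=(-1,-12) → π∥ = -1-12·β ≈ -51.832816, π⊥ = -1-12·β' ≈ 1.832816 ∈ [0.3, 1.9) ⇒ IN Λ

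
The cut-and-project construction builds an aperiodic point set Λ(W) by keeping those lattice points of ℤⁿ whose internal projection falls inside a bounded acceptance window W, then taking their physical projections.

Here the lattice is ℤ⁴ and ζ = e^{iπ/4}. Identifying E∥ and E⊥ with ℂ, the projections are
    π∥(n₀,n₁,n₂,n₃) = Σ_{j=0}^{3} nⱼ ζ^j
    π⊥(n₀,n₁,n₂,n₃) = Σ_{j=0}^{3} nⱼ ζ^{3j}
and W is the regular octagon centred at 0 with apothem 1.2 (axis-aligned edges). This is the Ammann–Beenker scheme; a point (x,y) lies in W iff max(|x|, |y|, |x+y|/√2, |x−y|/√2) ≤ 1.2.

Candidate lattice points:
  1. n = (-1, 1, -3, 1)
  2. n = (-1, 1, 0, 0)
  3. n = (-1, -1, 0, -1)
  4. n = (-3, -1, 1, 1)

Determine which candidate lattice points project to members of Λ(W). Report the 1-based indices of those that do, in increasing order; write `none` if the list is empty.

Internal map: ζ^{3j} for j=0..3 gives (1,0), (−√2/2,√2/2), (0,−1), (√2/2,√2/2).
#1 (-1, 1, -3, 1): internal (-1.000000, 4.414214); octagon support 4.414214 vs apothem 1.2 → ∉ W
#2 (-1, 1, 0, 0): internal (-1.707107, 0.707107); octagon support 1.707107 vs apothem 1.2 → ∉ W
#3 (-1, -1, 0, -1): internal (-1.000000, -1.414214); octagon support 1.707107 vs apothem 1.2 → ∉ W
#4 (-3, -1, 1, 1): internal (-1.585786, -1.000000); octagon support 1.828427 vs apothem 1.2 → ∉ W

none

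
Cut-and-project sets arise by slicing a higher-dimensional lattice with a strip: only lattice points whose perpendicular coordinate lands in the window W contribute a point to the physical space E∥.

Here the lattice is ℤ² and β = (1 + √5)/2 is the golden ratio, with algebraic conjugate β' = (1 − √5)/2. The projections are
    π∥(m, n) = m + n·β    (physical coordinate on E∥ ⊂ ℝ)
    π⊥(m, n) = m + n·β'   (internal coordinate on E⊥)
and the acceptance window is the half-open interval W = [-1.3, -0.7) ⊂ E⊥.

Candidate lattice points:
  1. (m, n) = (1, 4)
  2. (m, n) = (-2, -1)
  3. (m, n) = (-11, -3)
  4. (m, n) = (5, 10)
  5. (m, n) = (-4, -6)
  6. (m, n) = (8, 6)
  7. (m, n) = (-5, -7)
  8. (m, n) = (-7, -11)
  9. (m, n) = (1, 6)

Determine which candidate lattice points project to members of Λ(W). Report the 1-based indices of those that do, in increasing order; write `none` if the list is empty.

4

β' = (1−√5)/2 ≈ -0.6180.
[1] lift (1,4): star map gives -1.4721; window check -1.3 ≤ -1.4721 < -0.7 is false → out
[2] lift (-2,-1): star map gives -1.3820; window check -1.3 ≤ -1.3820 < -0.7 is false → out
[3] lift (-11,-3): star map gives -9.1459; window check -1.3 ≤ -9.1459 < -0.7 is false → out
[4] lift (5,10): star map gives -1.1803; window check -1.3 ≤ -1.1803 < -0.7 is true → IN Λ
[5] lift (-4,-6): star map gives -0.2918; window check -1.3 ≤ -0.2918 < -0.7 is false → out
[6] lift (8,6): star map gives 4.2918; window check -1.3 ≤ 4.2918 < -0.7 is false → out
[7] lift (-5,-7): star map gives -0.6738; window check -1.3 ≤ -0.6738 < -0.7 is false → out
[8] lift (-7,-11): star map gives -0.2016; window check -1.3 ≤ -0.2016 < -0.7 is false → out
[9] lift (1,6): star map gives -2.7082; window check -1.3 ≤ -2.7082 < -0.7 is false → out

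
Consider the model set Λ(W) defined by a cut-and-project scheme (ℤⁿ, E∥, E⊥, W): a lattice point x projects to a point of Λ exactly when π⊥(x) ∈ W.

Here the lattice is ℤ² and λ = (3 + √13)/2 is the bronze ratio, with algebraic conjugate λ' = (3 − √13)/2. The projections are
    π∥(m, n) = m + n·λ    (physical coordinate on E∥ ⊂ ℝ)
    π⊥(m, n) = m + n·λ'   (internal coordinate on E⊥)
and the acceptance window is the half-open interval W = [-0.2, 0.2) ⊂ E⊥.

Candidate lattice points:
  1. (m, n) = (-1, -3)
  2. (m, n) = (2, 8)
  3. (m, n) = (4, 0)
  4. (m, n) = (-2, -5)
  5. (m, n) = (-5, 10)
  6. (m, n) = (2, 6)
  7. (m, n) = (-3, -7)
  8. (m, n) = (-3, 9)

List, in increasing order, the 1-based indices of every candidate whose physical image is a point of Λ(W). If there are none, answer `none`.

1, 6

λ' = (3−√13)/2 ≈ -0.30278.
[1] lift (-1,-3): star map gives -0.09167; window check -0.2 ≤ -0.09167 < 0.2 is true → IN Λ
[2] lift (2,8): star map gives -0.42221; window check -0.2 ≤ -0.42221 < 0.2 is false → out
[3] lift (4,0): star map gives 4.00000; window check -0.2 ≤ 4.00000 < 0.2 is false → out
[4] lift (-2,-5): star map gives -0.48612; window check -0.2 ≤ -0.48612 < 0.2 is false → out
[5] lift (-5,10): star map gives -8.02776; window check -0.2 ≤ -8.02776 < 0.2 is false → out
[6] lift (2,6): star map gives 0.18335; window check -0.2 ≤ 0.18335 < 0.2 is true → IN Λ
[7] lift (-3,-7): star map gives -0.88057; window check -0.2 ≤ -0.88057 < 0.2 is false → out
[8] lift (-3,9): star map gives -5.72498; window check -0.2 ≤ -5.72498 < 0.2 is false → out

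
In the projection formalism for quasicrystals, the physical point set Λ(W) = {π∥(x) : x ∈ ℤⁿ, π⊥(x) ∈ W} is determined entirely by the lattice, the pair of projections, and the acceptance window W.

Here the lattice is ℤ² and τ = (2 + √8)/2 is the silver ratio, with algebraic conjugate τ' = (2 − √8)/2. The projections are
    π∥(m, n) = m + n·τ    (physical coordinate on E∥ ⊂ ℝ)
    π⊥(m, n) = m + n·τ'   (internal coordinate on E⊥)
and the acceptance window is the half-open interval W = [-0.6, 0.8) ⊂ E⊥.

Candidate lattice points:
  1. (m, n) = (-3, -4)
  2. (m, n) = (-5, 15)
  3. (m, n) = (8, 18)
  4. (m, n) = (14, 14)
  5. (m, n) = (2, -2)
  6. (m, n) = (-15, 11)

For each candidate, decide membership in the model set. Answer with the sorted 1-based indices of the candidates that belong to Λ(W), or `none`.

3

Compute τ' = (2−√8)/2 = -0.4142, so π⊥(m,n) = m -0.4142·n.
candidate 1: (m,n)=(-3,-4) → π∥ = -3-4·τ ≈ -12.6569, π⊥ = -3-4·τ' ≈ -1.3431 ∉ [-0.6, 0.8) ⇒ out
candidate 2: (m,n)=(-5,15) → π∥ = -5+15·τ ≈ 31.2132, π⊥ = -5+15·τ' ≈ -11.2132 ∉ [-0.6, 0.8) ⇒ out
candidate 3: (m,n)=(8,18) → π∥ = 8+18·τ ≈ 51.4558, π⊥ = 8+18·τ' ≈ 0.5442 ∈ [-0.6, 0.8) ⇒ IN Λ
candidate 4: (m,n)=(14,14) → π∥ = 14+14·τ ≈ 47.7990, π⊥ = 14+14·τ' ≈ 8.2010 ∉ [-0.6, 0.8) ⇒ out
candidate 5: (m,n)=(2,-2) → π∥ = 2-2·τ ≈ -2.8284, π⊥ = 2-2·τ' ≈ 2.8284 ∉ [-0.6, 0.8) ⇒ out
candidate 6: (m,n)=(-15,11) → π∥ = -15+11·τ ≈ 11.5563, π⊥ = -15+11·τ' ≈ -19.5563 ∉ [-0.6, 0.8) ⇒ out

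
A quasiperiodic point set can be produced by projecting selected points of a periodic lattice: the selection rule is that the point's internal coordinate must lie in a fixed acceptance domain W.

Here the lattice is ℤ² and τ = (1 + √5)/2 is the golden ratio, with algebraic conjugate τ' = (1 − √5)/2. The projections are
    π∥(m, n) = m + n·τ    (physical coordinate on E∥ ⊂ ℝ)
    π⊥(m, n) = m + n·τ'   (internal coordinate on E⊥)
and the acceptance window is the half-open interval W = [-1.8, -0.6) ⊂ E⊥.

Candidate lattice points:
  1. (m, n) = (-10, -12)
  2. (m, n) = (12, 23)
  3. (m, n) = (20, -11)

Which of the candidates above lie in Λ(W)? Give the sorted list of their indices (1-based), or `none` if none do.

Numerically τ ≈ 1.6180 and τ' = −1/τ ≈ -0.6180.
candidate 1: (m,n)=(-10,-12) → π∥ = -10-12·τ ≈ -29.4164, π⊥ = -10-12·τ' ≈ -2.5836 ∉ [-1.8, -0.6) ⇒ out
candidate 2: (m,n)=(12,23) → π∥ = 12+23·τ ≈ 49.2148, π⊥ = 12+23·τ' ≈ -2.2148 ∉ [-1.8, -0.6) ⇒ out
candidate 3: (m,n)=(20,-11) → π∥ = 20-11·τ ≈ 2.2016, π⊥ = 20-11·τ' ≈ 26.7984 ∉ [-1.8, -0.6) ⇒ out

none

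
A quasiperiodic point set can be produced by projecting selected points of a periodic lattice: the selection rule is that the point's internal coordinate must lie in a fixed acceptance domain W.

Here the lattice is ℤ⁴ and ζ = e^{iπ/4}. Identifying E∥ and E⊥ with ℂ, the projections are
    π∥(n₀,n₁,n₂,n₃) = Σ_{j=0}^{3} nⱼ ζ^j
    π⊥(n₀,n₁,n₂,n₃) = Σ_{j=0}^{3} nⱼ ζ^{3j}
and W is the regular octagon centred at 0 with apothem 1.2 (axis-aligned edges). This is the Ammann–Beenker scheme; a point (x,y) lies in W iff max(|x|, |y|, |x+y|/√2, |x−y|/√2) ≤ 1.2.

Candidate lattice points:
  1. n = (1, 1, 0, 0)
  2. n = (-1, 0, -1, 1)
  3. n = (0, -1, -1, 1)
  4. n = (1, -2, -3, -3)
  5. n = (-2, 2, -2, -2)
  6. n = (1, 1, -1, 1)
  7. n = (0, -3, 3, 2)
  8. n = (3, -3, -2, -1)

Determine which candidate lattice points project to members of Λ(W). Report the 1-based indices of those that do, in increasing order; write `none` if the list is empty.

1, 4

Internal map: ζ^{3j} for j=0..3 gives (1,0), (−√2/2,√2/2), (0,−1), (√2/2,√2/2).
candidate 1: n = (1, 1, 0, 0) → π⊥ ≈ (+0.292893, +0.707107); max(|x|,|y|,|x±y|/√2) = 0.707107 ≤ 1.2 ⇒ ∈ W
candidate 2: n = (-1, 0, -1, 1) → π⊥ ≈ (-0.292893, +1.707107); max(|x|,|y|,|x±y|/√2) = 1.707107 > 1.2 ⇒ ∉ W
candidate 3: n = (0, -1, -1, 1) → π⊥ ≈ (+1.414214, +1.000000); max(|x|,|y|,|x±y|/√2) = 1.707107 > 1.2 ⇒ ∉ W
candidate 4: n = (1, -2, -3, -3) → π⊥ ≈ (+0.292893, -0.535534); max(|x|,|y|,|x±y|/√2) = 0.585786 ≤ 1.2 ⇒ ∈ W
candidate 5: n = (-2, 2, -2, -2) → π⊥ ≈ (-4.828427, +2.000000); max(|x|,|y|,|x±y|/√2) = 4.828427 > 1.2 ⇒ ∉ W
candidate 6: n = (1, 1, -1, 1) → π⊥ ≈ (+1.000000, +2.414214); max(|x|,|y|,|x±y|/√2) = 2.414214 > 1.2 ⇒ ∉ W
candidate 7: n = (0, -3, 3, 2) → π⊥ ≈ (+3.535534, -3.707107); max(|x|,|y|,|x±y|/√2) = 5.121320 > 1.2 ⇒ ∉ W
candidate 8: n = (3, -3, -2, -1) → π⊥ ≈ (+4.414214, -0.828427); max(|x|,|y|,|x±y|/√2) = 4.414214 > 1.2 ⇒ ∉ W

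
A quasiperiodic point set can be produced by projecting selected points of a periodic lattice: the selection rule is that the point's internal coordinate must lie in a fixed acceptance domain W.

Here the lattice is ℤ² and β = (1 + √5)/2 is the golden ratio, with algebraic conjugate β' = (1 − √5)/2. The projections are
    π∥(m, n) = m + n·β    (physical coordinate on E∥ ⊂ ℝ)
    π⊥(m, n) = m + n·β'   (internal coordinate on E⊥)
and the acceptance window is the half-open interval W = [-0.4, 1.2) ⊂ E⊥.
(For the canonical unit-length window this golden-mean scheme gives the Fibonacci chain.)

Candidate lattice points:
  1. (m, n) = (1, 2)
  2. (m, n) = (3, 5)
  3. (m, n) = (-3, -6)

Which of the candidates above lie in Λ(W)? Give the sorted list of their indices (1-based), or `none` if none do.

1, 2, 3

Compute β' = (1−√5)/2 = -0.6180, so π⊥(m,n) = m -0.6180·n.
#1 (1,2): internal coord 1 + (2)·β' = -0.2361; -0.2361 ∈ [-0.4, 1.2) → IN Λ
#2 (3,5): internal coord 3 + (5)·β' = -0.0902; -0.0902 ∈ [-0.4, 1.2) → IN Λ
#3 (-3,-6): internal coord -3 + (-6)·β' = +0.7082; +0.7082 ∈ [-0.4, 1.2) → IN Λ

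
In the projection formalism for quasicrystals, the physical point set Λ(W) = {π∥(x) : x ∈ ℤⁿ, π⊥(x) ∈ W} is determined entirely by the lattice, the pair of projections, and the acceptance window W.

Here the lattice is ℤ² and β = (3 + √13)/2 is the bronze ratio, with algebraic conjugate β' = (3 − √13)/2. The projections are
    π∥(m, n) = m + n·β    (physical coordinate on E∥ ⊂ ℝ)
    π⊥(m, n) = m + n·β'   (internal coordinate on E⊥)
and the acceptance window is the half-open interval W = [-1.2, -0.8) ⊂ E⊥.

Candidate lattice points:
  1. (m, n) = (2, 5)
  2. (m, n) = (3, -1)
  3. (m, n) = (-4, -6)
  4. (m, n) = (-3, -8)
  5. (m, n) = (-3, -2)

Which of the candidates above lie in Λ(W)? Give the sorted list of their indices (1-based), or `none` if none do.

none

β' = (3−√13)/2 ≈ -0.30278.
[1] lift (2,5): star map gives 0.48612; window check -1.2 ≤ 0.48612 < -0.8 is false → out
[2] lift (3,-1): star map gives 3.30278; window check -1.2 ≤ 3.30278 < -0.8 is false → out
[3] lift (-4,-6): star map gives -2.18335; window check -1.2 ≤ -2.18335 < -0.8 is false → out
[4] lift (-3,-8): star map gives -0.57779; window check -1.2 ≤ -0.57779 < -0.8 is false → out
[5] lift (-3,-2): star map gives -2.39445; window check -1.2 ≤ -2.39445 < -0.8 is false → out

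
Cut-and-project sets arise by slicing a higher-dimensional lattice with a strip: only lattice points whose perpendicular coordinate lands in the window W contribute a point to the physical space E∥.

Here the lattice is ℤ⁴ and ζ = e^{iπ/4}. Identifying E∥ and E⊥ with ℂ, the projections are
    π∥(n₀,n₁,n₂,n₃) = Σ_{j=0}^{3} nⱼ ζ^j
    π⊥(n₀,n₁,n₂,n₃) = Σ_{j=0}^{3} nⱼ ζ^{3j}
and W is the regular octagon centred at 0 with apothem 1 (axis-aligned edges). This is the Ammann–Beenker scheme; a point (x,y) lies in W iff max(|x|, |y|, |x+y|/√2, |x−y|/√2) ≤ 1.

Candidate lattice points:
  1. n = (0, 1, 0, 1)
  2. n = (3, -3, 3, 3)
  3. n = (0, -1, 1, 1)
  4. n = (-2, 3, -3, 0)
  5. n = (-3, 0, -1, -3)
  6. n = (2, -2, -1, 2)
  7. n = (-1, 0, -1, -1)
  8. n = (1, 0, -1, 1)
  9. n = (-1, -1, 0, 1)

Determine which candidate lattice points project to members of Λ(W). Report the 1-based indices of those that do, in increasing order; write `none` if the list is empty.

With ζ = e^{iπ/4} the internal vectors are ζ^0,ζ^3,ζ^6,ζ^9.
#1 (0, 1, 0, 1): internal (0.000000, 1.414214); octagon support 1.414214 vs apothem 1 → ∉ W
#2 (3, -3, 3, 3): internal (7.242641, -3.000000); octagon support 7.242641 vs apothem 1 → ∉ W
#3 (0, -1, 1, 1): internal (1.414214, -1.000000); octagon support 1.707107 vs apothem 1 → ∉ W
#4 (-2, 3, -3, 0): internal (-4.121320, 5.121320); octagon support 6.535534 vs apothem 1 → ∉ W
#5 (-3, 0, -1, -3): internal (-5.121320, -1.121320); octagon support 5.121320 vs apothem 1 → ∉ W
#6 (2, -2, -1, 2): internal (4.828427, 1.000000); octagon support 4.828427 vs apothem 1 → ∉ W
#7 (-1, 0, -1, -1): internal (-1.707107, 0.292893); octagon support 1.707107 vs apothem 1 → ∉ W
#8 (1, 0, -1, 1): internal (1.707107, 1.707107); octagon support 2.414214 vs apothem 1 → ∉ W
#9 (-1, -1, 0, 1): internal (0.414214, 0.000000); octagon support 0.414214 vs apothem 1 → ∈ W

9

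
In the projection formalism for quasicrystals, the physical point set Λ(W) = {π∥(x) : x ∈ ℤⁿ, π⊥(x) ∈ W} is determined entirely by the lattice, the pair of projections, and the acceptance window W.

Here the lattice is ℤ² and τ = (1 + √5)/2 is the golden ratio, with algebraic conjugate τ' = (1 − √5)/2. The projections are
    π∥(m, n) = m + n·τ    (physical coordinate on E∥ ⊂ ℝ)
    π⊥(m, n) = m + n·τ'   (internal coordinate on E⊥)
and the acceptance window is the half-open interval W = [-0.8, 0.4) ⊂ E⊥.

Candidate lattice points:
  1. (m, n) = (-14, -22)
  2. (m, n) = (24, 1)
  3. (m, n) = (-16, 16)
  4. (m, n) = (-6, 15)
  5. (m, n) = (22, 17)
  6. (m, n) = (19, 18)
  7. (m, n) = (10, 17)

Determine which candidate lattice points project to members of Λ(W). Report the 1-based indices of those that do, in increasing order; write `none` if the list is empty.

Numerically τ ≈ 1.6180 and τ' = −1/τ ≈ -0.6180.
candidate 1: (m,n)=(-14,-22) → π∥ = -14-22·τ ≈ -49.5967, π⊥ = -14-22·τ' ≈ -0.4033 ∈ [-0.8, 0.4) ⇒ IN Λ
candidate 2: (m,n)=(24,1) → π∥ = 24+1·τ ≈ 25.6180, π⊥ = 24+1·τ' ≈ 23.3820 ∉ [-0.8, 0.4) ⇒ out
candidate 3: (m,n)=(-16,16) → π∥ = -16+16·τ ≈ 9.8885, π⊥ = -16+16·τ' ≈ -25.8885 ∉ [-0.8, 0.4) ⇒ out
candidate 4: (m,n)=(-6,15) → π∥ = -6+15·τ ≈ 18.2705, π⊥ = -6+15·τ' ≈ -15.2705 ∉ [-0.8, 0.4) ⇒ out
candidate 5: (m,n)=(22,17) → π∥ = 22+17·τ ≈ 49.5066, π⊥ = 22+17·τ' ≈ 11.4934 ∉ [-0.8, 0.4) ⇒ out
candidate 6: (m,n)=(19,18) → π∥ = 19+18·τ ≈ 48.1246, π⊥ = 19+18·τ' ≈ 7.8754 ∉ [-0.8, 0.4) ⇒ out
candidate 7: (m,n)=(10,17) → π∥ = 10+17·τ ≈ 37.5066, π⊥ = 10+17·τ' ≈ -0.5066 ∈ [-0.8, 0.4) ⇒ IN Λ

1, 7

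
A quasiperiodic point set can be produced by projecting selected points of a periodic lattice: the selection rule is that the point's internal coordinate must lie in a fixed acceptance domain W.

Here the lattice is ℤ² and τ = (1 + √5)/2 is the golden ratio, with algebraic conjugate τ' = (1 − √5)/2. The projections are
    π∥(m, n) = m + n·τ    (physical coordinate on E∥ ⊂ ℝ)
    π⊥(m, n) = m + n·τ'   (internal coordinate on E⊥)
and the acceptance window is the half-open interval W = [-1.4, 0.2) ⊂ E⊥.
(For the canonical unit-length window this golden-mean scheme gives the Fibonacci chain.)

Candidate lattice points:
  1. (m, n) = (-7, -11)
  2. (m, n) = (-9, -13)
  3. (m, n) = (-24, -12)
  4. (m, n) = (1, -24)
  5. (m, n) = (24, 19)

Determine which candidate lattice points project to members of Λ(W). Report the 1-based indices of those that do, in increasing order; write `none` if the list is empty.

τ' = (1−√5)/2 ≈ -0.6180.
candidate 1: (m,n)=(-7,-11) → π∥ = -7-11·τ ≈ -24.7984, π⊥ = -7-11·τ' ≈ -0.2016 ∈ [-1.4, 0.2) ⇒ IN Λ
candidate 2: (m,n)=(-9,-13) → π∥ = -9-13·τ ≈ -30.0344, π⊥ = -9-13·τ' ≈ -0.9656 ∈ [-1.4, 0.2) ⇒ IN Λ
candidate 3: (m,n)=(-24,-12) → π∥ = -24-12·τ ≈ -43.4164, π⊥ = -24-12·τ' ≈ -16.5836 ∉ [-1.4, 0.2) ⇒ out
candidate 4: (m,n)=(1,-24) → π∥ = 1-24·τ ≈ -37.8328, π⊥ = 1-24·τ' ≈ 15.8328 ∉ [-1.4, 0.2) ⇒ out
candidate 5: (m,n)=(24,19) → π∥ = 24+19·τ ≈ 54.7426, π⊥ = 24+19·τ' ≈ 12.2574 ∉ [-1.4, 0.2) ⇒ out

1, 2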